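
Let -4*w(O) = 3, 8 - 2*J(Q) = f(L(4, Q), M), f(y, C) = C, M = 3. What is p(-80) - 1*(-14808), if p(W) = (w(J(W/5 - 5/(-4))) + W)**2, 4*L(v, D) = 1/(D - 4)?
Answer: 341257/16 ≈ 21329.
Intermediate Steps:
L(v, D) = 1/(4*(-4 + D)) (L(v, D) = 1/(4*(D - 4)) = 1/(4*(-4 + D)))
J(Q) = 5/2 (J(Q) = 4 - 1/2*3 = 4 - 3/2 = 5/2)
w(O) = -3/4 (w(O) = -1/4*3 = -3/4)
p(W) = (-3/4 + W)**2
p(-80) - 1*(-14808) = (-3 + 4*(-80))**2/16 - 1*(-14808) = (-3 - 320)**2/16 + 14808 = (1/16)*(-323)**2 + 14808 = (1/16)*104329 + 14808 = 104329/16 + 14808 = 341257/16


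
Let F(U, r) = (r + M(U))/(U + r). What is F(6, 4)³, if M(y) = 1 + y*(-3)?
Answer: -2197/1000 ≈ -2.1970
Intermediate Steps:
M(y) = 1 - 3*y
F(U, r) = (1 + r - 3*U)/(U + r) (F(U, r) = (r + (1 - 3*U))/(U + r) = (1 + r - 3*U)/(U + r))
F(6, 4)³ = ((1 + 4 - 3*6)/(6 + 4))³ = ((1 + 4 - 18)/10)³ = ((⅒)*(-13))³ = (-13/10)³ = -2197/1000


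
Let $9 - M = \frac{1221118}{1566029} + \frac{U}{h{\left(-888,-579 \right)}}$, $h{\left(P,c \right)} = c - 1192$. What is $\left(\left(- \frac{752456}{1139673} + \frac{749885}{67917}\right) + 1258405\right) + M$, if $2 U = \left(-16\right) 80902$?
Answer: $\frac{1304690453866879580654453}{1037066891533913317} \approx 1.2581 \cdot 10^{6}$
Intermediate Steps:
$U = -647216$ ($U = \frac{\left(-16\right) 80902}{2} = \frac{1}{2} \left(-1294432\right) = -647216$)
$h{\left(P,c \right)} = -1192 + c$
$M = - \frac{990760689011}{2773437359}$ ($M = 9 - \left(\frac{1221118}{1566029} - \frac{647216}{-1192 - 579}\right) = 9 - \left(1221118 \cdot \frac{1}{1566029} - \frac{647216}{-1771}\right) = 9 - \left(\frac{1221118}{1566029} - - \frac{647216}{1771}\right) = 9 - \left(\frac{1221118}{1566029} + \frac{647216}{1771}\right) = 9 - \frac{1015721625242}{2773437359} = - \frac{990760689011}{2773437359} \approx -357.23$)
$\left(\left(- \frac{752456}{1139673} + \frac{749885}{67917}\right) + 1258405\right) + M = \left(\left(- \frac{752456}{1139673} + \frac{749885}{67917}\right) + 1258405\right) - \frac{990760689011}{2773437359} = \left(\frac{89279903717}{8600352349} + 1258405\right) - \frac{990760689011}{2773437359} = \frac{10822815677647062}{8600352349} - \frac{990760689011}{2773437359} = \frac{1304690453866879580654453}{1037066891533913317}$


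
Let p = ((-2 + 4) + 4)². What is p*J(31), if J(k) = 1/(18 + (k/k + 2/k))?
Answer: 372/197 ≈ 1.8883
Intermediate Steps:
J(k) = 1/(19 + 2/k) (J(k) = 1/(18 + (1 + 2/k)) = 1/(19 + 2/k))
p = 36 (p = (2 + 4)² = 6² = 36)
p*J(31) = 36*(31/(2 + 19*31)) = 36*(31/(2 + 589)) = 36*(31/591) = 372/197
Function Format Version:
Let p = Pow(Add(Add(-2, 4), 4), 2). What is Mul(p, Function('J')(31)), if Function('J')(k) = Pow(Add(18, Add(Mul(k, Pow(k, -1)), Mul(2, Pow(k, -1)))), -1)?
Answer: Rational(372, 197) ≈ 1.8883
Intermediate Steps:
Function('J')(k) = Pow(Add(19, Mul(2, Pow(k, -1))), -1) (Function('J')(k) = Pow(Add(18, Add(1, Mul(2, Pow(k, -1)))), -1) = Pow(Add(19, Mul(2, Pow(k, -1))), -1))
p = 36 (p = Pow(Add(2, 4), 2) = Pow(6, 2) = 36)
Mul(p, Function('J')(31)) = Mul(36, Mul(31, Pow(Add(2, Mul(19, 31)), -1))) = Mul(36, Mul(31, Pow(Add(2, 589), -1))) = Mul(36, Mul(31, Pow(591, -1))) = Mul(36, Mul(31, Rational(1, 591))) = Mul(36, Rational(31, 591)) = Rational(372, 197)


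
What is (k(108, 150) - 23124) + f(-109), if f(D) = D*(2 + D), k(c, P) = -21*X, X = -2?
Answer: -11419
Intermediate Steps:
k(c, P) = 42 (k(c, P) = -21*(-2) = 42)
(k(108, 150) - 23124) + f(-109) = (42 - 23124) - 109*(2 - 109) = -23082 - 109*(-107) = -23082 + 11663 = -11419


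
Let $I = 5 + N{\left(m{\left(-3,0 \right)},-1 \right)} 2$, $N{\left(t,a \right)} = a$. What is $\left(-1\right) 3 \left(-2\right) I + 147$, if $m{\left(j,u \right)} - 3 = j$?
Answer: $165$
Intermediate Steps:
$m{\left(j,u \right)} = 3 + j$
$I = 3$ ($I = 5 - 2 = 3$)
$\left(-1\right) 3 \left(-2\right) I + 147 = \left(-1\right) 3 \left(-2\right) 3 + 147 = \left(-3\right) \left(-2\right) 3 + 147 = 6 \cdot 3 + 147 = 18 + 147 = 165$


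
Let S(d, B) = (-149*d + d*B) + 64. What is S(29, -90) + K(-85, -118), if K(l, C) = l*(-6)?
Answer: -6357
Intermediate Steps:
K(l, C) = -6*l
S(d, B) = 64 - 149*d + B*d (S(d, B) = (-149*d + B*d) + 64 = 64 - 149*d + B*d)
S(29, -90) + K(-85, -118) = (64 - 149*29 - 90*29) - 6*(-85) = (64 - 4321 - 2610) + 510 = -6867 + 510 = -6357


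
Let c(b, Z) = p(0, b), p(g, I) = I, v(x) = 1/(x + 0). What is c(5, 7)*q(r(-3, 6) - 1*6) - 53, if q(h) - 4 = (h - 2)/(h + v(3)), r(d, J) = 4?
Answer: -21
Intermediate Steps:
v(x) = 1/x
c(b, Z) = b
q(h) = 4 + (-2 + h)/(⅓ + h) (q(h) = 4 + (h - 2)/(h + 1/3) = 4 + (-2 + h)/(h + ⅓) = 4 + (-2 + h)/(⅓ + h))
c(5, 7)*q(r(-3, 6) - 1*6) - 53 = 5*((-2 + 15*(4 - 1*6))/(1 + 3*(4 - 1*6))) - 53 = 5*((-2 + 15*(4 - 6))/(1 + 3*(4 - 6))) - 53 = 5*((-2 + 15*(-2))/(1 + 3*(-2))) - 53 = 5*((-2 - 30)/(1 - 6)) - 53 = 5*(-32/(-5)) - 53 = 5*(-⅕*(-32)) - 53 = 5*(32/5) - 53 = 32 - 53 = -21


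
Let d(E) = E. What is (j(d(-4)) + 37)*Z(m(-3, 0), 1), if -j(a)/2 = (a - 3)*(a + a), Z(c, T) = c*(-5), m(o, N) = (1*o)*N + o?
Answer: -1125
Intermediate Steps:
m(o, N) = o + N*o (m(o, N) = o*N + o = N*o + o = o + N*o)
Z(c, T) = -5*c
j(a) = -4*a*(-3 + a) (j(a) = -2*(a - 3)*(a + a) = -2*(-3 + a)*2*a = -4*a*(-3 + a))
(j(d(-4)) + 37)*Z(m(-3, 0), 1) = (4*(-4)*(3 - 1*(-4)) + 37)*(-(-15)*(1 + 0)) = (4*(-4)*(3 + 4) + 37)*(-(-15)) = (4*(-4)*7 + 37)*(-5*(-3)) = (-112 + 37)*15 = -75*15 = -1125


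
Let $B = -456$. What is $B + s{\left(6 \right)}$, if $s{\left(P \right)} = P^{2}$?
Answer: $-420$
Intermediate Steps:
$B + s{\left(6 \right)} = -456 + 6^{2} = -456 + 36 = -420$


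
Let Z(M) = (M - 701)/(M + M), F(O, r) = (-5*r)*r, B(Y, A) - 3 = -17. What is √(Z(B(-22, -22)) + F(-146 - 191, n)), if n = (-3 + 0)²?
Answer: 25*I*√119/14 ≈ 19.48*I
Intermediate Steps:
B(Y, A) = -14 (B(Y, A) = 3 - 17 = -14)
n = 9 (n = (-3)² = 9)
F(O, r) = -5*r²
Z(M) = (-701 + M)/(2*M) (Z(M) = (-701 + M)/((2*M)) = (-701 + M)*(1/(2*M)) = (-701 + M)/(2*M))
√(Z(B(-22, -22)) + F(-146 - 191, n)) = √((½)*(-701 - 14)/(-14) - 5*9²) = √((½)*(-1/14)*(-715) - 5*81) = √(715/28 - 405) = √(-10625/28) = 25*I*√119/14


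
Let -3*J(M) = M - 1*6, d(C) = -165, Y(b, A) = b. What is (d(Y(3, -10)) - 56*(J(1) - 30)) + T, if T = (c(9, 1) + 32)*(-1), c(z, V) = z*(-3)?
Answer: 4250/3 ≈ 1416.7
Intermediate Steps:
c(z, V) = -3*z
J(M) = 2 - M/3 (J(M) = -(M - 1*6)/3 = -(M - 6)/3 = -(-6 + M)/3 = 2 - M/3)
T = -5 (T = (-3*9 + 32)*(-1) = (-27 + 32)*(-1) = 5*(-1) = -5)
(d(Y(3, -10)) - 56*(J(1) - 30)) + T = (-165 - 56*((2 - ⅓*1) - 30)) - 5 = (-165 - 56*((2 - ⅓) - 30)) - 5 = (-165 - 56*(5/3 - 30)) - 5 = (-165 - 56*(-85/3)) - 5 = (-165 + 4760/3) - 5 = 4265/3 - 5 = 4250/3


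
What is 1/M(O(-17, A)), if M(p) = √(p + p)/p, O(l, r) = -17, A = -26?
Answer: I*√34/2 ≈ 2.9155*I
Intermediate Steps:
M(p) = √2/√p (M(p) = √(2*p)/p = (√2*√p)/p = √2/√p)
1/M(O(-17, A)) = 1/(√2/√(-17)) = 1/(√2*(-I*√17/17)) = 1/(-I*√34/17) = I*√34/2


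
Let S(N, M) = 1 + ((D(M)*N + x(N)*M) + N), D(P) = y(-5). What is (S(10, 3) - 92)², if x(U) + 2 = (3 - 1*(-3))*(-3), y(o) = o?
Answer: 36481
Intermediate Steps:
D(P) = -5
x(U) = -20 (x(U) = -2 + (3 - 1*(-3))*(-3) = -2 + (3 + 3)*(-3) = -2 + 6*(-3) = -2 - 18 = -20)
S(N, M) = 1 - 20*M - 4*N (S(N, M) = 1 + ((-5*N - 20*M) + N) = 1 + ((-20*M - 5*N) + N) = 1 + (-20*M - 4*N) = 1 - 20*M - 4*N)
(S(10, 3) - 92)² = ((1 - 20*3 - 4*10) - 92)² = ((1 - 60 - 40) - 92)² = (-99 - 92)² = (-191)² = 36481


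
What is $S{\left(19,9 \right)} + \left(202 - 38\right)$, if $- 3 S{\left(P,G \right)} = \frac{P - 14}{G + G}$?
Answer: $\frac{8851}{54} \approx 163.91$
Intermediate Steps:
$S{\left(P,G \right)} = - \frac{-14 + P}{6 G}$ ($S{\left(P,G \right)} = - \frac{\left(P - 14\right) \frac{1}{G + G}}{3} = - \frac{\left(-14 + P\right) \frac{1}{2 G}}{3} = - \frac{\frac{1}{2} \frac{1}{G} \left(-14 + P\right)}{3} = - \frac{-14 + P}{6 G}$)
$S{\left(19,9 \right)} + \left(202 - 38\right) = \frac{14 - 19}{6 \cdot 9} + \left(202 - 38\right) = \frac{1}{6} \cdot \frac{1}{9} \left(14 - 19\right) + \left(202 - 38\right) = \frac{1}{6} \cdot \frac{1}{9} \left(-5\right) + 164 = - \frac{5}{54} + 164 = \frac{8851}{54}$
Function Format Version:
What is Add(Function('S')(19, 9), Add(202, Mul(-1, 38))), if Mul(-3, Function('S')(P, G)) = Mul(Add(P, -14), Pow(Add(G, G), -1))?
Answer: Rational(8851, 54) ≈ 163.91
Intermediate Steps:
Function('S')(P, G) = Mul(Rational(-1, 6), Pow(G, -1), Add(-14, P)) (Function('S')(P, G) = Mul(Rational(-1, 3), Mul(Add(P, -14), Pow(Add(G, G), -1))) = Mul(Rational(-1, 3), Mul(Add(-14, P), Pow(Mul(2, G), -1))) = Mul(Rational(-1, 3), Mul(Add(-14, P), Mul(Rational(1, 2), Pow(G, -1)))) = Mul(Rational(-1, 3), Mul(Rational(1, 2), Pow(G, -1), Add(-14, P))) = Mul(Rational(-1, 6), Pow(G, -1), Add(-14, P)))
Add(Function('S')(19, 9), Add(202, Mul(-1, 38))) = Add(Mul(Rational(1, 6), Pow(9, -1), Add(14, Mul(-1, 19))), Add(202, Mul(-1, 38))) = Add(Mul(Rational(1, 6), Rational(1, 9), Add(14, -19)), Add(202, -38)) = Add(Mul(Rational(1, 6), Rational(1, 9), -5), 164) = Add(Rational(-5, 54), 164) = Rational(8851, 54)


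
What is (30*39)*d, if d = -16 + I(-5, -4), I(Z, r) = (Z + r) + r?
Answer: -33930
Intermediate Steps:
I(Z, r) = Z + 2*r
d = -29 (d = -16 + (-5 + 2*(-4)) = -16 + (-5 - 8) = -16 - 13 = -29)
(30*39)*d = (30*39)*(-29) = 1170*(-29) = -33930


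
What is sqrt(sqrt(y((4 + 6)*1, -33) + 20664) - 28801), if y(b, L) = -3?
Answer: sqrt(-28801 + sqrt(20661)) ≈ 169.28*I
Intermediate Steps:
sqrt(sqrt(y((4 + 6)*1, -33) + 20664) - 28801) = sqrt(sqrt(-3 + 20664) - 28801) = sqrt(sqrt(20661) - 28801) = sqrt(-28801 + sqrt(20661))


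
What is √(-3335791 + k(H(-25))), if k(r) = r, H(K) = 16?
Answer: 5*I*√133431 ≈ 1826.4*I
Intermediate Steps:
√(-3335791 + k(H(-25))) = √(-3335791 + 16) = √(-3335775) = 5*I*√133431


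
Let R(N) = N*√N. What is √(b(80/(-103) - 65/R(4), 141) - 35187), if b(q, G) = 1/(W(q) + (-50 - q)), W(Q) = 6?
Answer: I*√29431283598971/28921 ≈ 187.58*I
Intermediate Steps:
R(N) = N^(3/2)
b(q, G) = 1/(-44 - q) (b(q, G) = 1/(6 + (-50 - q)) = 1/(-44 - q))
√(b(80/(-103) - 65/R(4), 141) - 35187) = √(-1/(44 + (80/(-103) - 65/(4^(3/2)))) - 35187) = √(-1/(44 + (80*(-1/103) - 65/8)) - 35187) = √(-1/(44 + (-80/103 - 65*⅛)) - 35187) = √(-1/(44 + (-80/103 - 65/8)) - 35187) = √(-1/(44 - 7335/824) - 35187) = √(-1/28921/824 - 35187) = √(-1*824/28921 - 35187) = √(-824/28921 - 35187) = √(-1017644051/28921) = I*√29431283598971/28921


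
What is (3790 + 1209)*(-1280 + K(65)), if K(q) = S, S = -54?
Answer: -6668666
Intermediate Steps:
K(q) = -54
(3790 + 1209)*(-1280 + K(65)) = (3790 + 1209)*(-1280 - 54) = 4999*(-1334) = -6668666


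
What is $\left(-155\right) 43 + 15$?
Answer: $-6650$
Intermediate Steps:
$\left(-155\right) 43 + 15 = -6665 + 15 = -6650$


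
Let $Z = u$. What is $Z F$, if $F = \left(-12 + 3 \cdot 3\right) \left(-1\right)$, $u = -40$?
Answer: $-120$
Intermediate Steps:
$F = 3$ ($F = \left(-12 + 9\right) \left(-1\right) = \left(-3\right) \left(-1\right) = 3$)
$Z = -40$
$Z F = \left(-40\right) 3 = -120$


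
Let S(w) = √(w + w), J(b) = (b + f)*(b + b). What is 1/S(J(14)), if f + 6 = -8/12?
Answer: √231/308 ≈ 0.049346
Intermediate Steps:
f = -20/3 (f = -6 - 8/12 = -6 - 8*1/12 = -6 - ⅔ = -20/3 ≈ -6.6667)
J(b) = 2*b*(-20/3 + b) (J(b) = (b - 20/3)*(b + b) = (-20/3 + b)*(2*b) = 2*b*(-20/3 + b))
S(w) = √2*√w (S(w) = √(2*w) = √2*√w)
1/S(J(14)) = 1/(√2*√((⅔)*14*(-20 + 3*14))) = 1/(√2*√((⅔)*14*(-20 + 42))) = 1/(√2*√((⅔)*14*22)) = 1/(√2*√(616/3)) = 1/(√2*(2*√462/3)) = 1/(4*√231/3) = √231/308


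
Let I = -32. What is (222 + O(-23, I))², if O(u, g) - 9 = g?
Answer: 39601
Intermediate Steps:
O(u, g) = 9 + g
(222 + O(-23, I))² = (222 + (9 - 32))² = (222 - 23)² = 199² = 39601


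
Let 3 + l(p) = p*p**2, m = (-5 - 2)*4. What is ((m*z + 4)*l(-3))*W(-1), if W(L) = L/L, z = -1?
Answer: -960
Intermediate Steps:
m = -28 (m = -7*4 = -28)
W(L) = 1
l(p) = -3 + p**3 (l(p) = -3 + p*p**2 = -3 + p**3)
((m*z + 4)*l(-3))*W(-1) = ((-28*(-1) + 4)*(-3 + (-3)**3))*1 = ((28 + 4)*(-3 - 27))*1 = (32*(-30))*1 = -960*1 = -960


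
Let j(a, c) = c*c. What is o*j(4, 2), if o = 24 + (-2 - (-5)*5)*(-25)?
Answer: -2204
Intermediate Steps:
j(a, c) = c²
o = -551 (o = 24 + (-2 - 1*(-25))*(-25) = 24 + (-2 + 25)*(-25) = 24 + 23*(-25) = 24 - 575 = -551)
o*j(4, 2) = -551*2² = -551*4 = -2204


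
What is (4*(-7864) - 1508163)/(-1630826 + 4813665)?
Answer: -1539619/3182839 ≈ -0.48373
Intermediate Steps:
(4*(-7864) - 1508163)/(-1630826 + 4813665) = (-31456 - 1508163)/3182839 = -1539619*1/3182839 = -1539619/3182839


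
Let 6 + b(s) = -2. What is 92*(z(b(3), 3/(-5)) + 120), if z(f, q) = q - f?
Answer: 58604/5 ≈ 11721.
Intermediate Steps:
b(s) = -8 (b(s) = -6 - 2 = -8)
92*(z(b(3), 3/(-5)) + 120) = 92*((3/(-5) - 1*(-8)) + 120) = 92*((3*(-1/5) + 8) + 120) = 92*((-3/5 + 8) + 120) = 92*(37/5 + 120) = 92*(637/5) = 58604/5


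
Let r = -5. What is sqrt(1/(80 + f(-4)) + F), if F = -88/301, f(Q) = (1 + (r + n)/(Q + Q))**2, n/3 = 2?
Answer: 2*I*sqrt(169437245838)/1555869 ≈ 0.52913*I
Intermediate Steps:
n = 6 (n = 3*2 = 6)
f(Q) = (1 + 1/(2*Q))**2 (f(Q) = (1 + (-5 + 6)/(Q + Q))**2 = (1 + 1/(2*Q))**2)
F = -88/301 (F = -88*1/301 = -88/301 ≈ -0.29236)
sqrt(1/(80 + f(-4)) + F) = sqrt(1/(80 + (1/4)*(1 + 2*(-4))**2/(-4)**2) - 88/301) = sqrt(1/(80 + (1/4)*(1/16)*(1 - 8)**2) - 88/301) = sqrt(1/(80 + (1/4)*(1/16)*(-7)**2) - 88/301) = sqrt(1/(80 + (1/4)*(1/16)*49) - 88/301) = sqrt(1/(80 + 49/64) - 88/301) = sqrt(1/(5169/64) - 88/301) = sqrt(64/5169 - 88/301) = sqrt(-435608/1555869) = 2*I*sqrt(169437245838)/1555869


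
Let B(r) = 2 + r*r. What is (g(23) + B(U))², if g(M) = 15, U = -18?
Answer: 116281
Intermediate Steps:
B(r) = 2 + r²
(g(23) + B(U))² = (15 + (2 + (-18)²))² = (15 + (2 + 324))² = (15 + 326)² = 341² = 116281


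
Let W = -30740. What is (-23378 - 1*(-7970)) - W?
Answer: 15332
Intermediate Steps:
(-23378 - 1*(-7970)) - W = (-23378 - 1*(-7970)) - 1*(-30740) = (-23378 + 7970) + 30740 = -15408 + 30740 = 15332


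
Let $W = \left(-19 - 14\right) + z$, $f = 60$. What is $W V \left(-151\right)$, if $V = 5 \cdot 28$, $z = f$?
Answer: $-570780$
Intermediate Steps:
$z = 60$
$W = 27$ ($W = \left(-19 - 14\right) + 60 = -33 + 60 = 27$)
$V = 140$
$W V \left(-151\right) = 27 \cdot 140 \left(-151\right) = 3780 \left(-151\right) = -570780$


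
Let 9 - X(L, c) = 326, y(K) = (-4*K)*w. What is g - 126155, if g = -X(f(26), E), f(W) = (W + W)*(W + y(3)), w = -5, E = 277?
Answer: -125838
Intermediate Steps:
y(K) = 20*K (y(K) = -4*K*(-5) = 20*K)
f(W) = 2*W*(60 + W) (f(W) = (W + W)*(W + 20*3) = (2*W)*(W + 60) = (2*W)*(60 + W) = 2*W*(60 + W))
X(L, c) = -317 (X(L, c) = 9 - 1*326 = 9 - 326 = -317)
g = 317 (g = -1*(-317) = 317)
g - 126155 = 317 - 126155 = -125838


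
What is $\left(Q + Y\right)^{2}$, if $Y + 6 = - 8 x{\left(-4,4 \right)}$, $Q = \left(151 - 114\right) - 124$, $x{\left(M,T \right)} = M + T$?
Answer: $8649$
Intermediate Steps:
$Q = -87$ ($Q = 37 - 124 = -87$)
$Y = -6$ ($Y = -6 - 8 \left(-4 + 4\right) = -6 - 0 = -6 + 0 = -6$)
$\left(Q + Y\right)^{2} = \left(-87 - 6\right)^{2} = \left(-93\right)^{2} = 8649$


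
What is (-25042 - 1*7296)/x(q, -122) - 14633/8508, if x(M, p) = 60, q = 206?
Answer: -23000807/42540 ≈ -540.69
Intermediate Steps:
(-25042 - 1*7296)/x(q, -122) - 14633/8508 = (-25042 - 1*7296)/60 - 14633/8508 = (-25042 - 7296)*(1/60) - 14633*1/8508 = -32338*1/60 - 14633/8508 = -16169/30 - 14633/8508 = -23000807/42540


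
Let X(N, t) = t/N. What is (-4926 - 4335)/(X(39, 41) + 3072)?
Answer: -361179/119849 ≈ -3.0136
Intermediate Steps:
(-4926 - 4335)/(X(39, 41) + 3072) = (-4926 - 4335)/(41/39 + 3072) = -9261/(41*(1/39) + 3072) = -9261/(41/39 + 3072) = -9261/119849/39 = -9261*39/119849 = -361179/119849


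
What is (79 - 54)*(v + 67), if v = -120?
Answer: -1325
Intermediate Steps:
(79 - 54)*(v + 67) = (79 - 54)*(-120 + 67) = 25*(-53) = -1325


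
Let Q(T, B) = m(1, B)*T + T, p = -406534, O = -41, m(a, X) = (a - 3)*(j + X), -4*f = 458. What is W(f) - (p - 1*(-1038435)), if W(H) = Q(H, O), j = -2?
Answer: -1283725/2 ≈ -6.4186e+5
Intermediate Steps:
f = -229/2 (f = -¼*458 = -229/2 ≈ -114.50)
m(a, X) = (-3 + a)*(-2 + X) (m(a, X) = (a - 3)*(-2 + X) = (-3 + a)*(-2 + X))
Q(T, B) = T + T*(4 - 2*B) (Q(T, B) = (6 - 3*B - 2*1 + B*1)*T + T = (6 - 3*B - 2 + B)*T + T = (4 - 2*B)*T + T = T*(4 - 2*B) + T = T + T*(4 - 2*B))
W(H) = 87*H (W(H) = H*(5 - 2*(-41)) = H*(5 + 82) = H*87 = 87*H)
W(f) - (p - 1*(-1038435)) = 87*(-229/2) - (-406534 - 1*(-1038435)) = -19923/2 - (-406534 + 1038435) = -19923/2 - 1*631901 = -19923/2 - 631901 = -1283725/2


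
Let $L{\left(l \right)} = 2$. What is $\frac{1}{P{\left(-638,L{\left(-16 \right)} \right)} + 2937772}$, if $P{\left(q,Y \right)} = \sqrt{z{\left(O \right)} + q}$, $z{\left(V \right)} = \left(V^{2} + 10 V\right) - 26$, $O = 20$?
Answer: $\frac{734443}{2157626081012} - \frac{i}{1078813040506} \approx 3.4039 \cdot 10^{-7} - 9.2694 \cdot 10^{-13} i$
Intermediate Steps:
$z{\left(V \right)} = -26 + V^{2} + 10 V$
$P{\left(q,Y \right)} = \sqrt{574 + q}$ ($P{\left(q,Y \right)} = \sqrt{\left(-26 + 20^{2} + 10 \cdot 20\right) + q} = \sqrt{\left(-26 + 400 + 200\right) + q} = \sqrt{574 + q}$)
$\frac{1}{P{\left(-638,L{\left(-16 \right)} \right)} + 2937772} = \frac{1}{\sqrt{574 - 638} + 2937772} = \frac{1}{\sqrt{-64} + 2937772} = \frac{1}{8 i + 2937772} = \frac{1}{2937772 + 8 i} = \frac{2937772 - 8 i}{8630504324048}$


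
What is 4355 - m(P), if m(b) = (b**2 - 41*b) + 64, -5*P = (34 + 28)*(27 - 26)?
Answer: 90721/25 ≈ 3628.8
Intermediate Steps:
P = -62/5 (P = -(34 + 28)*(27 - 26)/5 = -62/5 ≈ -12.400)
m(b) = 64 + b**2 - 41*b
4355 - m(P) = 4355 - (64 + (-62/5)**2 - 41*(-62/5)) = 4355 - (64 + 3844/25 + 2542/5) = 4355 - 1*18154/25 = 4355 - 18154/25 = 90721/25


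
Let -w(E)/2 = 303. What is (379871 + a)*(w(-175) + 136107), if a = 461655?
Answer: 114027614526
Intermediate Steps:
w(E) = -606 (w(E) = -2*303 = -606)
(379871 + a)*(w(-175) + 136107) = (379871 + 461655)*(-606 + 136107) = 841526*135501 = 114027614526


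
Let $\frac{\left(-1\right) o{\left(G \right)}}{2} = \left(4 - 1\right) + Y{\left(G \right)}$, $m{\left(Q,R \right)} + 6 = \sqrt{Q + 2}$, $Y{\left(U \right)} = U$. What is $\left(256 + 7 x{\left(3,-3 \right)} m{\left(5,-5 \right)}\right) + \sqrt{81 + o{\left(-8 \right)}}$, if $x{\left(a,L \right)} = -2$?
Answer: $340 + \sqrt{91} - 14 \sqrt{7} \approx 312.5$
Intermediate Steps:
$m{\left(Q,R \right)} = -6 + \sqrt{2 + Q}$ ($m{\left(Q,R \right)} = -6 + \sqrt{Q + 2} = -6 + \sqrt{2 + Q}$)
$o{\left(G \right)} = -6 - 2 G$ ($o{\left(G \right)} = - 2 \left(\left(4 - 1\right) + G\right) = - 2 \left(3 + G\right) = -6 - 2 G$)
$\left(256 + 7 x{\left(3,-3 \right)} m{\left(5,-5 \right)}\right) + \sqrt{81 + o{\left(-8 \right)}} = \left(256 + 7 \left(-2\right) \left(-6 + \sqrt{2 + 5}\right)\right) + \sqrt{81 - -10} = \left(256 - 14 \left(-6 + \sqrt{7}\right)\right) + \sqrt{81 + \left(-6 + 16\right)} = \left(256 + \left(84 - 14 \sqrt{7}\right)\right) + \sqrt{81 + 10} = \left(340 - 14 \sqrt{7}\right) + \sqrt{91} = 340 + \sqrt{91} - 14 \sqrt{7}$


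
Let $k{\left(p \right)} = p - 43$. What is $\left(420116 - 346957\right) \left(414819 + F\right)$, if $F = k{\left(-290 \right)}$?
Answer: $30323381274$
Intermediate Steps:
$k{\left(p \right)} = -43 + p$ ($k{\left(p \right)} = p - 43 = -43 + p$)
$F = -333$ ($F = -43 - 290 = -333$)
$\left(420116 - 346957\right) \left(414819 + F\right) = \left(420116 - 346957\right) \left(414819 - 333\right) = 73159 \cdot 414486 = 30323381274$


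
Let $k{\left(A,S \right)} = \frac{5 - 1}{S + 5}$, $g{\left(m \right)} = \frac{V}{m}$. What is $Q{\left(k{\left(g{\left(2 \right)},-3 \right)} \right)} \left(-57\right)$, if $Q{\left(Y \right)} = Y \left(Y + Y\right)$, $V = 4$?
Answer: $-456$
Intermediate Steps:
$g{\left(m \right)} = \frac{4}{m}$
$k{\left(A,S \right)} = \frac{4}{5 + S}$
$Q{\left(Y \right)} = 2 Y^{2}$ ($Q{\left(Y \right)} = Y 2 Y = 2 Y^{2}$)
$Q{\left(k{\left(g{\left(2 \right)},-3 \right)} \right)} \left(-57\right) = 2 \left(\frac{4}{5 - 3}\right)^{2} \left(-57\right) = 2 \left(\frac{4}{2}\right)^{2} \left(-57\right) = 2 \left(4 \cdot \frac{1}{2}\right)^{2} \left(-57\right) = 2 \cdot 2^{2} \left(-57\right) = 2 \cdot 4 \left(-57\right) = 8 \left(-57\right) = -456$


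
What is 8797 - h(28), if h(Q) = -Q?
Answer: 8825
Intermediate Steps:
8797 - h(28) = 8797 - (-1)*28 = 8797 - 1*(-28) = 8797 + 28 = 8825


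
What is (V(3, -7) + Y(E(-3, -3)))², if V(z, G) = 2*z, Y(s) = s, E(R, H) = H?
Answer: 9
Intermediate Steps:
(V(3, -7) + Y(E(-3, -3)))² = (2*3 - 3)² = (6 - 3)² = 3² = 9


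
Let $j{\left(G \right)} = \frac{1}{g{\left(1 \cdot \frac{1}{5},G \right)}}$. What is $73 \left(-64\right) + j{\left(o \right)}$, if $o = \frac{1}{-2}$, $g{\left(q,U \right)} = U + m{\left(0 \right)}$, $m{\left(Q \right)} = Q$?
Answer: $-4674$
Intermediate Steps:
$g{\left(q,U \right)} = U$ ($g{\left(q,U \right)} = U + 0 = U$)
$o = - \frac{1}{2} \approx -0.5$
$j{\left(G \right)} = \frac{1}{G}$
$73 \left(-64\right) + j{\left(o \right)} = 73 \left(-64\right) + \frac{1}{- \frac{1}{2}} = -4672 - 2 = -4674$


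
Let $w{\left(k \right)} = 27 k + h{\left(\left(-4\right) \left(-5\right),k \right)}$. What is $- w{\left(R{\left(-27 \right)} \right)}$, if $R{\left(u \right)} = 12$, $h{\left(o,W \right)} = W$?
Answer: $-336$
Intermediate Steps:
$w{\left(k \right)} = 28 k$ ($w{\left(k \right)} = 27 k + k = 28 k$)
$- w{\left(R{\left(-27 \right)} \right)} = - 28 \cdot 12 = \left(-1\right) 336 = -336$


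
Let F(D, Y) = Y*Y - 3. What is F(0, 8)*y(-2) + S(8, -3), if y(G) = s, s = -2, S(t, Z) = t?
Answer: -114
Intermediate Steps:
F(D, Y) = -3 + Y**2 (F(D, Y) = Y**2 - 3 = -3 + Y**2)
y(G) = -2
F(0, 8)*y(-2) + S(8, -3) = (-3 + 8**2)*(-2) + 8 = (-3 + 64)*(-2) + 8 = 61*(-2) + 8 = -122 + 8 = -114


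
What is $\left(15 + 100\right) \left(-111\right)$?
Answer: $-12765$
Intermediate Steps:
$\left(15 + 100\right) \left(-111\right) = 115 \left(-111\right) = -12765$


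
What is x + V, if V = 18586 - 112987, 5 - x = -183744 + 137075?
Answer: -47727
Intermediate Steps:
x = 46674 (x = 5 - (-183744 + 137075) = 5 - 1*(-46669) = 5 + 46669 = 46674)
V = -94401
x + V = 46674 - 94401 = -47727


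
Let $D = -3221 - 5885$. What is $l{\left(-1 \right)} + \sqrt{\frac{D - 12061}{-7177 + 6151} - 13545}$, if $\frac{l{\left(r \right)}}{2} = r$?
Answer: $-2 + \frac{i \sqrt{1581864342}}{342} \approx -2.0 + 116.29 i$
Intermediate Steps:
$l{\left(r \right)} = 2 r$
$D = -9106$ ($D = -3221 - 5885 = -9106$)
$l{\left(-1 \right)} + \sqrt{\frac{D - 12061}{-7177 + 6151} - 13545} = 2 \left(-1\right) + \sqrt{\frac{-9106 - 12061}{-7177 + 6151} - 13545} = -2 + \sqrt{- \frac{21167}{-1026} - 13545} = -2 + \sqrt{\left(-21167\right) \left(- \frac{1}{1026}\right) - 13545} = -2 + \sqrt{\frac{21167}{1026} - 13545} = -2 + \sqrt{- \frac{13876003}{1026}} = -2 + \frac{i \sqrt{1581864342}}{342}$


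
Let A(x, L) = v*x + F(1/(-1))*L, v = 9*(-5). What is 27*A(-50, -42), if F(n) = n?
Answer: 61884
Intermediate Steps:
v = -45
A(x, L) = -L - 45*x (A(x, L) = -45*x + L/(-1) = -45*x - L = -L - 45*x)
27*A(-50, -42) = 27*(-1*(-42) - 45*(-50)) = 27*(42 + 2250) = 27*2292 = 61884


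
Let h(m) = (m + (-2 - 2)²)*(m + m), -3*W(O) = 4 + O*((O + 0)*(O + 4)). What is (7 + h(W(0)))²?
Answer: 83521/81 ≈ 1031.1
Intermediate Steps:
W(O) = -4/3 - O²*(4 + O)/3 (W(O) = -(4 + O*((O + 0)*(O + 4)))/3 = -(4 + O*(O*(4 + O)))/3 = -(4 + O²*(4 + O))/3 = -4/3 - O²*(4 + O)/3)
h(m) = 2*m*(16 + m) (h(m) = (m + (-4)²)*(2*m) = (m + 16)*(2*m) = (16 + m)*(2*m) = 2*m*(16 + m))
(7 + h(W(0)))² = (7 + 2*(-4/3 - 4/3*0² - ⅓*0³)*(16 + (-4/3 - 4/3*0² - ⅓*0³)))² = (7 + 2*(-4/3 - 4/3*0 - ⅓*0)*(16 + (-4/3 - 4/3*0 - ⅓*0)))² = (7 + 2*(-4/3 + 0 + 0)*(16 + (-4/3 + 0 + 0)))² = (7 + 2*(-4/3)*(16 - 4/3))² = (7 + 2*(-4/3)*(44/3))² = (7 - 352/9)² = (-289/9)² = 83521/81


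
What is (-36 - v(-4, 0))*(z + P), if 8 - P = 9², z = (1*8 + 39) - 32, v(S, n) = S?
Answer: 1856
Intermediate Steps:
z = 15 (z = (8 + 39) - 32 = 47 - 32 = 15)
P = -73 (P = 8 - 1*9² = 8 - 1*81 = 8 - 81 = -73)
(-36 - v(-4, 0))*(z + P) = (-36 - 1*(-4))*(15 - 73) = (-36 + 4)*(-58) = -32*(-58) = 1856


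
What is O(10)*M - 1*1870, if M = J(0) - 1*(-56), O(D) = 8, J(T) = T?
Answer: -1422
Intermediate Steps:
M = 56 (M = 0 - 1*(-56) = 0 + 56 = 56)
O(10)*M - 1*1870 = 8*56 - 1*1870 = 448 - 1870 = -1422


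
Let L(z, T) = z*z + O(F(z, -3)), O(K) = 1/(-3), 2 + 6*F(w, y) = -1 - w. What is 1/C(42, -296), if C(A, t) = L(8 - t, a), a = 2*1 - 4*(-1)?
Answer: 3/277247 ≈ 1.0821e-5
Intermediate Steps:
F(w, y) = -½ - w/6 (F(w, y) = -⅓ + (-1 - w)/6 = -⅓ + (-⅙ - w/6) = -½ - w/6)
a = 6 (a = 2 + 4 = 6)
O(K) = -⅓
L(z, T) = -⅓ + z² (L(z, T) = z*z - ⅓ = z² - ⅓ = -⅓ + z²)
C(A, t) = -⅓ + (8 - t)²
1/C(42, -296) = 1/(-⅓ + (-8 - 296)²) = 1/(-⅓ + (-304)²) = 1/(-⅓ + 92416) = 1/(277247/3) = 3/277247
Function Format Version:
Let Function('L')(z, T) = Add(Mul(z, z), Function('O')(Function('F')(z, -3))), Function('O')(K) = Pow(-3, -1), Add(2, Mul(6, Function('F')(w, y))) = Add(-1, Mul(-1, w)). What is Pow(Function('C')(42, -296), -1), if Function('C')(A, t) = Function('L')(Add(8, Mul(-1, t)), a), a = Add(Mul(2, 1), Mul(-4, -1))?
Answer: Rational(3, 277247) ≈ 1.0821e-5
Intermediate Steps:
Function('F')(w, y) = Add(Rational(-1, 2), Mul(Rational(-1, 6), w)) (Function('F')(w, y) = Add(Rational(-1, 3), Mul(Rational(1, 6), Add(-1, Mul(-1, w)))) = Add(Rational(-1, 3), Add(Rational(-1, 6), Mul(Rational(-1, 6), w))) = Add(Rational(-1, 2), Mul(Rational(-1, 6), w)))
a = 6 (a = Add(2, 4) = 6)
Function('O')(K) = Rational(-1, 3)
Function('L')(z, T) = Add(Rational(-1, 3), Pow(z, 2)) (Function('L')(z, T) = Add(Mul(z, z), Rational(-1, 3)) = Add(Pow(z, 2), Rational(-1, 3)) = Add(Rational(-1, 3), Pow(z, 2)))
Function('C')(A, t) = Add(Rational(-1, 3), Pow(Add(8, Mul(-1, t)), 2))
Pow(Function('C')(42, -296), -1) = Pow(Add(Rational(-1, 3), Pow(Add(-8, -296), 2)), -1) = Pow(Add(Rational(-1, 3), Pow(-304, 2)), -1) = Pow(Add(Rational(-1, 3), 92416), -1) = Pow(Rational(277247, 3), -1) = Rational(3, 277247)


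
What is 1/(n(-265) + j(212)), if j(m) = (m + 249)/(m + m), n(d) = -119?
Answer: -424/49995 ≈ -0.0084808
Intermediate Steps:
j(m) = (249 + m)/(2*m) (j(m) = (249 + m)/((2*m)) = (249 + m)*(1/(2*m)) = (249 + m)/(2*m))
1/(n(-265) + j(212)) = 1/(-119 + (1/2)*(249 + 212)/212) = 1/(-119 + (1/2)*(1/212)*461) = 1/(-119 + 461/424) = 1/(-49995/424) = -424/49995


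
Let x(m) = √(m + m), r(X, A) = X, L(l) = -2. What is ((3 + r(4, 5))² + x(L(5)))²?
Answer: 2397 + 196*I ≈ 2397.0 + 196.0*I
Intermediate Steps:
x(m) = √2*√m (x(m) = √(2*m) = √2*√m)
((3 + r(4, 5))² + x(L(5)))² = ((3 + 4)² + √2*√(-2))² = (7² + √2*(I*√2))² = (49 + 2*I)²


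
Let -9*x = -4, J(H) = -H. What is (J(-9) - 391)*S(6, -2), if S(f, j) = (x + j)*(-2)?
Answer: -10696/9 ≈ -1188.4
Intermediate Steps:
x = 4/9 (x = -1/9*(-4) = 4/9 ≈ 0.44444)
S(f, j) = -8/9 - 2*j (S(f, j) = (4/9 + j)*(-2) = -8/9 - 2*j)
(J(-9) - 391)*S(6, -2) = (-1*(-9) - 391)*(-8/9 - 2*(-2)) = (9 - 391)*(-8/9 + 4) = -382*28/9 = -10696/9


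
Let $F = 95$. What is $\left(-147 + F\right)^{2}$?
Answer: $2704$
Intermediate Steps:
$\left(-147 + F\right)^{2} = \left(-147 + 95\right)^{2} = \left(-52\right)^{2} = 2704$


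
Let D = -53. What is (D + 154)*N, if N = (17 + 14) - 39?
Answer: -808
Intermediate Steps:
N = -8 (N = 31 - 39 = -8)
(D + 154)*N = (-53 + 154)*(-8) = 101*(-8) = -808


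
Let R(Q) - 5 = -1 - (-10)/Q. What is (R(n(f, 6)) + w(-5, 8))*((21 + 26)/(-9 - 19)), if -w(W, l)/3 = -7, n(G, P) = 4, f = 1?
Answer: -2585/56 ≈ -46.161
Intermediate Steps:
R(Q) = 4 + 10/Q (R(Q) = 5 + (-1 - (-10)/Q) = 5 + (-1 + 10/Q) = 4 + 10/Q)
w(W, l) = 21 (w(W, l) = -3*(-7) = 21)
(R(n(f, 6)) + w(-5, 8))*((21 + 26)/(-9 - 19)) = ((4 + 10/4) + 21)*((21 + 26)/(-9 - 19)) = ((4 + 10*(¼)) + 21)*(47/(-28)) = ((4 + 5/2) + 21)*(47*(-1/28)) = (13/2 + 21)*(-47/28) = (55/2)*(-47/28) = -2585/56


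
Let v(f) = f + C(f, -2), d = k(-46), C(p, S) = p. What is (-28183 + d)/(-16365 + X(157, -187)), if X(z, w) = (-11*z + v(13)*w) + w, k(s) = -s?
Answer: 28137/23141 ≈ 1.2159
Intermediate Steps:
d = 46 (d = -1*(-46) = 46)
v(f) = 2*f (v(f) = f + f = 2*f)
X(z, w) = -11*z + 27*w (X(z, w) = (-11*z + (2*13)*w) + w = (-11*z + 26*w) + w = -11*z + 27*w)
(-28183 + d)/(-16365 + X(157, -187)) = (-28183 + 46)/(-16365 + (-11*157 + 27*(-187))) = -28137/(-16365 + (-1727 - 5049)) = -28137/(-16365 - 6776) = -28137/(-23141) = -28137*(-1/23141) = 28137/23141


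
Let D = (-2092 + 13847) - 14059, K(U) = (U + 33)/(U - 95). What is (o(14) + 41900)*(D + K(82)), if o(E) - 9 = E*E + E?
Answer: -1266391973/13 ≈ -9.7415e+7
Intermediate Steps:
K(U) = (33 + U)/(-95 + U)
o(E) = 9 + E + E² (o(E) = 9 + (E*E + E) = 9 + (E² + E) = 9 + (E + E²) = 9 + E + E²)
D = -2304 (D = 11755 - 14059 = -2304)
(o(14) + 41900)*(D + K(82)) = ((9 + 14 + 14²) + 41900)*(-2304 + (33 + 82)/(-95 + 82)) = ((9 + 14 + 196) + 41900)*(-2304 + 115/(-13)) = (219 + 41900)*(-2304 - 1/13*115) = 42119*(-2304 - 115/13) = 42119*(-30067/13) = -1266391973/13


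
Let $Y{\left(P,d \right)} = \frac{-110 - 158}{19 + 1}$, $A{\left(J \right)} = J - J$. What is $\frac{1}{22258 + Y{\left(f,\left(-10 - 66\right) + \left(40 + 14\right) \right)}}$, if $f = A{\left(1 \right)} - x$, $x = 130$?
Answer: $\frac{5}{111223} \approx 4.4955 \cdot 10^{-5}$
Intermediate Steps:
$A{\left(J \right)} = 0$
$f = -130$ ($f = 0 - 130 = -130$)
$Y{\left(P,d \right)} = - \frac{67}{5}$ ($Y{\left(P,d \right)} = - \frac{268}{20} = \left(-268\right) \frac{1}{20} = - \frac{67}{5}$)
$\frac{1}{22258 + Y{\left(f,\left(-10 - 66\right) + \left(40 + 14\right) \right)}} = \frac{1}{22258 - \frac{67}{5}} = \frac{1}{\frac{111223}{5}} = \frac{5}{111223}$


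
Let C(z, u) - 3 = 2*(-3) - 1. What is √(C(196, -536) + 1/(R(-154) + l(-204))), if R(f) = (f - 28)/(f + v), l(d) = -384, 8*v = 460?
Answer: I*√5442325845/36874 ≈ 2.0007*I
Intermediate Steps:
v = 115/2 (v = (⅛)*460 = 115/2 ≈ 57.500)
C(z, u) = -4 (C(z, u) = 3 + (2*(-3) - 1) = 3 + (-6 - 1) = 3 - 7 = -4)
R(f) = (-28 + f)/(115/2 + f) (R(f) = (f - 28)/(f + 115/2) = (-28 + f)/(115/2 + f))
√(C(196, -536) + 1/(R(-154) + l(-204))) = √(-4 + 1/(2*(-28 - 154)/(115 + 2*(-154)) - 384)) = √(-4 + 1/(2*(-182)/(115 - 308) - 384)) = √(-4 + 1/(2*(-182)/(-193) - 384)) = √(-4 + 1/(2*(-1/193)*(-182) - 384)) = √(-4 + 1/(364/193 - 384)) = √(-4 + 1/(-73748/193)) = √(-4 - 193/73748) = √(-295185/73748) = I*√5442325845/36874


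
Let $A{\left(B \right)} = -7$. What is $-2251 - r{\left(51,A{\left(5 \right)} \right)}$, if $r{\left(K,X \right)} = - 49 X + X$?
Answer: $-2587$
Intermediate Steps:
$r{\left(K,X \right)} = - 48 X$
$-2251 - r{\left(51,A{\left(5 \right)} \right)} = -2251 - \left(-48\right) \left(-7\right) = -2251 - 336 = -2587$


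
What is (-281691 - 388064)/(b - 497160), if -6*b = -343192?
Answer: 2009265/1319884 ≈ 1.5223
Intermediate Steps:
b = 171596/3 (b = -1/6*(-343192) = 171596/3 ≈ 57199.)
(-281691 - 388064)/(b - 497160) = (-281691 - 388064)/(171596/3 - 497160) = -669755/(-1319884/3) = -669755*(-3/1319884) = 2009265/1319884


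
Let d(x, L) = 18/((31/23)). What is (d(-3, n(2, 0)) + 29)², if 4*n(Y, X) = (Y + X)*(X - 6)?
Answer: 1723969/961 ≈ 1793.9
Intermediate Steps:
n(Y, X) = (-6 + X)*(X + Y)/4 (n(Y, X) = ((Y + X)*(X - 6))/4 = ((X + Y)*(-6 + X))/4 = ((-6 + X)*(X + Y))/4 = (-6 + X)*(X + Y)/4)
d(x, L) = 414/31 (d(x, L) = 18/((31*(1/23))) = 18/(31/23) = 18*(23/31) = 414/31)
(d(-3, n(2, 0)) + 29)² = (414/31 + 29)² = (1313/31)² = 1723969/961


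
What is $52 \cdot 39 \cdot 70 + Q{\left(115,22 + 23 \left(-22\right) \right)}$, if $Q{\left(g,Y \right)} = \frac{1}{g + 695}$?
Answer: $\frac{114987601}{810} \approx 1.4196 \cdot 10^{5}$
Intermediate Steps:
$Q{\left(g,Y \right)} = \frac{1}{695 + g}$
$52 \cdot 39 \cdot 70 + Q{\left(115,22 + 23 \left(-22\right) \right)} = 52 \cdot 39 \cdot 70 + \frac{1}{695 + 115} = 2028 \cdot 70 + \frac{1}{810} = 141960 + \frac{1}{810} = \frac{114987601}{810}$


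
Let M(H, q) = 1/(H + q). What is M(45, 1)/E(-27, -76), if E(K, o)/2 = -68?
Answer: -1/6256 ≈ -0.00015985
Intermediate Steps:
E(K, o) = -136 (E(K, o) = 2*(-68) = -136)
M(45, 1)/E(-27, -76) = 1/((45 + 1)*(-136)) = -1/136/46 = (1/46)*(-1/136) = -1/6256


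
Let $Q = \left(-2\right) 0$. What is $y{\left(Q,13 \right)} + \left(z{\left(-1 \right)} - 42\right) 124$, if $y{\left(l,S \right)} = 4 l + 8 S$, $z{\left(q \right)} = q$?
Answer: $-5228$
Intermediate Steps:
$Q = 0$
$y{\left(Q,13 \right)} + \left(z{\left(-1 \right)} - 42\right) 124 = \left(4 \cdot 0 + 8 \cdot 13\right) + \left(-1 - 42\right) 124 = \left(0 + 104\right) + \left(-1 - 42\right) 124 = 104 - 5332 = -5228$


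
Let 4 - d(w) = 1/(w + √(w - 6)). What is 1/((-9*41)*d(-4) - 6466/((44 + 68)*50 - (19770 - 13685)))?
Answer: -9292650440/14131918077041 + 86798025*I*√10/14131918077041 ≈ -0.00065756 + 1.9423e-5*I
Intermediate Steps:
d(w) = 4 - 1/(w + √(-6 + w)) (d(w) = 4 - 1/(w + √(w - 6)) = 4 - 1/(w + √(-6 + w)))
1/((-9*41)*d(-4) - 6466/((44 + 68)*50 - (19770 - 13685))) = 1/((-9*41)*((-1 + 4*(-4) + 4*√(-6 - 4))/(-4 + √(-6 - 4))) - 6466/((44 + 68)*50 - (19770 - 13685))) = 1/(-369*(-1 - 16 + 4*√(-10))/(-4 + √(-10)) - 6466/(112*50 - 1*6085)) = 1/(-369*(-1 - 16 + 4*(I*√10))/(-4 + I*√10) - 6466/(5600 - 6085)) = 1/(-369*(-1 - 16 + 4*I*√10)/(-4 + I*√10) - 6466/(-485)) = 1/(-369*(-17 + 4*I*√10)/(-4 + I*√10) - 6466*(-1/485)) = 1/(-369*(-17 + 4*I*√10)/(-4 + I*√10) + 6466/485) = 1/(6466/485 - 369*(-17 + 4*I*√10)/(-4 + I*√10))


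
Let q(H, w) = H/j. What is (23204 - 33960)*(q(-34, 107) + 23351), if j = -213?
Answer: -53498160532/213 ≈ -2.5117e+8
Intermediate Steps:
q(H, w) = -H/213 (q(H, w) = H/(-213) = H*(-1/213) = -H/213)
(23204 - 33960)*(q(-34, 107) + 23351) = (23204 - 33960)*(-1/213*(-34) + 23351) = -10756*(34/213 + 23351) = -10756*4973797/213 = -53498160532/213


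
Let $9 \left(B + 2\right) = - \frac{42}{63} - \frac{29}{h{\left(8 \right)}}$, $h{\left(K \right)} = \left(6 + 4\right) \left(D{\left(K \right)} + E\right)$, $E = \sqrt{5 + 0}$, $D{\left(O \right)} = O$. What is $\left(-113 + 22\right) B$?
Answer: $\frac{1534988}{7965} - \frac{2639 \sqrt{5}}{5310} \approx 191.61$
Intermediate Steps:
$E = \sqrt{5} \approx 2.2361$
$h{\left(K \right)} = 10 K + 10 \sqrt{5}$ ($h{\left(K \right)} = \left(6 + 4\right) \left(K + \sqrt{5}\right) = 10 \left(K + \sqrt{5}\right) = 10 K + 10 \sqrt{5}$)
$B = - \frac{56}{27} - \frac{29}{9 \left(80 + 10 \sqrt{5}\right)}$ ($B = -2 + \frac{- \frac{42}{63} - \frac{29}{10 \cdot 8 + 10 \sqrt{5}}}{9} = -2 + \frac{\left(-42\right) \frac{1}{63} - \frac{29}{80 + 10 \sqrt{5}}}{9} = -2 + \frac{- \frac{2}{3} - \frac{29}{80 + 10 \sqrt{5}}}{9} = -2 - \left(\frac{2}{27} + \frac{29}{9 \left(80 + 10 \sqrt{5}\right)}\right) = - \frac{56}{27} - \frac{29}{9 \left(80 + 10 \sqrt{5}\right)} \approx -2.1056$)
$\left(-113 + 22\right) B = \left(-113 + 22\right) \left(- \frac{16868}{7965} + \frac{29 \sqrt{5}}{5310}\right) = - 91 \left(- \frac{16868}{7965} + \frac{29 \sqrt{5}}{5310}\right) = \frac{1534988}{7965} - \frac{2639 \sqrt{5}}{5310}$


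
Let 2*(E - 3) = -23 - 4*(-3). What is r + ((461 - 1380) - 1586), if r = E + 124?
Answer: -4767/2 ≈ -2383.5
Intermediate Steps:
E = -5/2 (E = 3 + (-23 - 4*(-3))/2 = 3 + (-23 + 12)/2 = 3 + (½)*(-11) = 3 - 11/2 = -5/2 ≈ -2.5000)
r = 243/2 (r = -5/2 + 124 = 243/2 ≈ 121.50)
r + ((461 - 1380) - 1586) = 243/2 + ((461 - 1380) - 1586) = 243/2 + (-919 - 1586) = 243/2 - 2505 = -4767/2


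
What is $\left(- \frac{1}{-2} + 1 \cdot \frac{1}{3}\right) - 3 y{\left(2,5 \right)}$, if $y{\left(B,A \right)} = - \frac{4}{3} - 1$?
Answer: $\frac{47}{6} \approx 7.8333$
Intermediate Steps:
$y{\left(B,A \right)} = - \frac{7}{3}$ ($y{\left(B,A \right)} = \left(-4\right) \frac{1}{3} - 1 = - \frac{4}{3} - 1 = - \frac{7}{3}$)
$\left(- \frac{1}{-2} + 1 \cdot \frac{1}{3}\right) - 3 y{\left(2,5 \right)} = \left(- \frac{1}{-2} + 1 \cdot \frac{1}{3}\right) - -7 = \left(\left(-1\right) \left(- \frac{1}{2}\right) + 1 \cdot \frac{1}{3}\right) + 7 = \left(\frac{1}{2} + \frac{1}{3}\right) + 7 = \frac{5}{6} + 7 = \frac{47}{6}$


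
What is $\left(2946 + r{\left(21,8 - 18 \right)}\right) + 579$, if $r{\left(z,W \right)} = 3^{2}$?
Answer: $3534$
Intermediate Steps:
$r{\left(z,W \right)} = 9$
$\left(2946 + r{\left(21,8 - 18 \right)}\right) + 579 = \left(2946 + 9\right) + 579 = 2955 + 579 = 3534$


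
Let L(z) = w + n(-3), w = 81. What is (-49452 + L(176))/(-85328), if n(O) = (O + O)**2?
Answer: 49335/85328 ≈ 0.57818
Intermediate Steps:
n(O) = 4*O**2 (n(O) = (2*O)**2 = 4*O**2)
L(z) = 117 (L(z) = 81 + 4*(-3)**2 = 81 + 4*9 = 81 + 36 = 117)
(-49452 + L(176))/(-85328) = (-49452 + 117)/(-85328) = -49335*(-1/85328) = 49335/85328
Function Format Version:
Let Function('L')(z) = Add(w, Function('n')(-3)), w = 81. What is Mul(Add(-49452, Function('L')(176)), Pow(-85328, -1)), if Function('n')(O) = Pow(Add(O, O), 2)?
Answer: Rational(49335, 85328) ≈ 0.57818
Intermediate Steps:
Function('n')(O) = Mul(4, Pow(O, 2)) (Function('n')(O) = Pow(Mul(2, O), 2) = Mul(4, Pow(O, 2)))
Function('L')(z) = 117 (Function('L')(z) = Add(81, Mul(4, Pow(-3, 2))) = Add(81, Mul(4, 9)) = Add(81, 36) = 117)
Mul(Add(-49452, Function('L')(176)), Pow(-85328, -1)) = Mul(Add(-49452, 117), Pow(-85328, -1)) = Mul(-49335, Rational(-1, 85328)) = Rational(49335, 85328)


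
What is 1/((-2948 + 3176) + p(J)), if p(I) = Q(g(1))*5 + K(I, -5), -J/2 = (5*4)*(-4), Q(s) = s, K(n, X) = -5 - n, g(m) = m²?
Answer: 1/68 ≈ 0.014706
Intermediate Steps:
J = 160 (J = -2*5*4*(-4) = -40*(-4) = -2*(-80) = 160)
p(I) = -I (p(I) = 1²*5 + (-5 - I) = 1*5 + (-5 - I) = 5 + (-5 - I) = -I)
1/((-2948 + 3176) + p(J)) = 1/((-2948 + 3176) - 1*160) = 1/(228 - 160) = 1/68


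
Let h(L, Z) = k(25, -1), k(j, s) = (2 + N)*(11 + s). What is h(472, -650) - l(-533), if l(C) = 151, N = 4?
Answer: -91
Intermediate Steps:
k(j, s) = 66 + 6*s (k(j, s) = (2 + 4)*(11 + s) = 6*(11 + s) = 66 + 6*s)
h(L, Z) = 60 (h(L, Z) = 66 + 6*(-1) = 66 - 6 = 60)
h(472, -650) - l(-533) = 60 - 1*151 = 60 - 151 = -91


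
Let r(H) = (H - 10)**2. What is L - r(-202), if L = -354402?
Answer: -399346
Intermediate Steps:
r(H) = (-10 + H)**2
L - r(-202) = -354402 - (-10 - 202)**2 = -354402 - 1*(-212)**2 = -354402 - 1*44944 = -354402 - 44944 = -399346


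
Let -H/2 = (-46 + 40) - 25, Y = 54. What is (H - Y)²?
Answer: 64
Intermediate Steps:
H = 62 (H = -2*((-46 + 40) - 25) = -2*(-6 - 25) = -2*(-31) = 62)
(H - Y)² = (62 - 1*54)² = (62 - 54)² = 8² = 64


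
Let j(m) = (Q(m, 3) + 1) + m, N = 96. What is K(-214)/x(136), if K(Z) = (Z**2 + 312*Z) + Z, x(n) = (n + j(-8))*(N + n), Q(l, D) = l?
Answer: -963/1276 ≈ -0.75470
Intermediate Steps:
j(m) = 1 + 2*m (j(m) = (m + 1) + m = (1 + m) + m = 1 + 2*m)
x(n) = (-15 + n)*(96 + n) (x(n) = (n + (1 + 2*(-8)))*(96 + n) = (n + (1 - 16))*(96 + n) = (n - 15)*(96 + n) = (-15 + n)*(96 + n))
K(Z) = Z**2 + 313*Z
K(-214)/x(136) = (-214*(313 - 214))/(-1440 + 136**2 + 81*136) = (-214*99)/(-1440 + 18496 + 11016) = -21186/28072 = -21186*1/28072 = -963/1276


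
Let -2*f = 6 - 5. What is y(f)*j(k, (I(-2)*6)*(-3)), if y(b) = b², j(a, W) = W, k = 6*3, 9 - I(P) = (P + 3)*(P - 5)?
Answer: -72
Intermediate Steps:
I(P) = 9 - (-5 + P)*(3 + P) (I(P) = 9 - (P + 3)*(P - 5) = 9 - (3 + P)*(-5 + P) = 9 - (-5 + P)*(3 + P))
k = 18
f = -½ (f = -(6 - 5)/2 = -½*1 = -½ ≈ -0.50000)
y(f)*j(k, (I(-2)*6)*(-3)) = (-½)²*(((24 - 1*(-2)² + 2*(-2))*6)*(-3)) = (((24 - 1*4 - 4)*6)*(-3))/4 = (((24 - 4 - 4)*6)*(-3))/4 = ((16*6)*(-3))/4 = (96*(-3))/4 = (¼)*(-288) = -72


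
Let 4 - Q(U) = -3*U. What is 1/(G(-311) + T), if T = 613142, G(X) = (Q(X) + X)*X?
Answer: 1/998782 ≈ 1.0012e-6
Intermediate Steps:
Q(U) = 4 + 3*U (Q(U) = 4 - (-3)*U = 4 + 3*U)
G(X) = X*(4 + 4*X) (G(X) = ((4 + 3*X) + X)*X = (4 + 4*X)*X = X*(4 + 4*X))
1/(G(-311) + T) = 1/(4*(-311)*(1 - 311) + 613142) = 1/(4*(-311)*(-310) + 613142) = 1/(385640 + 613142) = 1/998782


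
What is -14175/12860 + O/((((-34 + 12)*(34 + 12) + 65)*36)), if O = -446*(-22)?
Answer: -30471821/21921156 ≈ -1.3901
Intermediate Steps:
O = 9812
-14175/12860 + O/((((-34 + 12)*(34 + 12) + 65)*36)) = -14175/12860 + 9812/((((-34 + 12)*(34 + 12) + 65)*36)) = -14175*1/12860 + 9812/(((-22*46 + 65)*36)) = -2835/2572 + 9812/(((-1012 + 65)*36)) = -2835/2572 + 9812/((-947*36)) = -2835/2572 + 9812/(-34092) = -2835/2572 + 9812*(-1/34092) = -2835/2572 - 2453/8523 = -30471821/21921156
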